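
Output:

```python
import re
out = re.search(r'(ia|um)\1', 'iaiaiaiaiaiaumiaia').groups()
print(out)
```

A backreference is literal: `\1` must see the identical characters the first group matched.
`re.search` scans for the first position where the pattern succeeds.
The match spans [0:4] → 'iaia'.
Captured: group 1 = 'ia'.

('ia',)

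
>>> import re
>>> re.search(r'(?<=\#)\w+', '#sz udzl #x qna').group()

Because the assertion is zero-width, the text it checks is not consumed and won't appear in the result.
The match spans [1:3] → 'sz'.

'sz'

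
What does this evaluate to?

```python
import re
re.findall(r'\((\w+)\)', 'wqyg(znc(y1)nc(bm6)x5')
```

With a single group, `findall` returns only what that group captured — 2 items.

['y1', 'bm6']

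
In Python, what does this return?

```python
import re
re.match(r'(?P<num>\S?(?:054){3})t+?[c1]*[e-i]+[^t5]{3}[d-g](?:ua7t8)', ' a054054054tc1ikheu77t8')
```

`re.match` only tries the pattern at the start of the string.
Here the pattern fails at index 0, so the call returns None.

None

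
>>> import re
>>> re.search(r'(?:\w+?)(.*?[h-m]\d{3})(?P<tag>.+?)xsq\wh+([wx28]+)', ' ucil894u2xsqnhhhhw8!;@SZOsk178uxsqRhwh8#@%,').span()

(1, 20)

The match spans [1:20] → 'ucil894u2xsqnhhhhw8'.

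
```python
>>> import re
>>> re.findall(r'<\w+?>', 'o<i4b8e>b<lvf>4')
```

Since nothing is captured, `findall` lists the 2 matched substrings directly.

['<i4b8e>', '<lvf>']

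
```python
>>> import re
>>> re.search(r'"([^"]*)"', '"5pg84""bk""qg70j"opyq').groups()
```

`search` walks the string left to right and returns the first match it finds.
The match spans [0:7] → '"5pg84"'.
Captured: group 1 = '5pg84'.

('5pg84',)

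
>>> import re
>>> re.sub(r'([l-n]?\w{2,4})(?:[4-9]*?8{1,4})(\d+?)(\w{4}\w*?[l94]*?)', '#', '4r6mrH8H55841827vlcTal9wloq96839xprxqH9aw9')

'4r6#vlcTal9#xqH9aw9'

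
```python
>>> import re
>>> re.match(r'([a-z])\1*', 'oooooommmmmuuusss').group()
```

'oooooo'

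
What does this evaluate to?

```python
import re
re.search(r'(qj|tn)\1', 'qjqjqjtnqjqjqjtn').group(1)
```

A backreference is literal: `\1` must see the identical characters the first group matched.
`re.search` tries every starting position until one works.
The match spans [0:4] → 'qjqj'.
Captured: group 1 = 'qj'.

'qj'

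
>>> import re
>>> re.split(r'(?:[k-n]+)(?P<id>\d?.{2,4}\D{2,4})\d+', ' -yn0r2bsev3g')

[' -y', '0r2bsev', 'g']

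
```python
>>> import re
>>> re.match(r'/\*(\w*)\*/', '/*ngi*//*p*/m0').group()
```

'/*ngi*/'

With `match`, the pattern is implicitly anchored at the beginning.
The match spans [0:7] → '/*ngi*/'.
Captured: group 1 = 'ngi'.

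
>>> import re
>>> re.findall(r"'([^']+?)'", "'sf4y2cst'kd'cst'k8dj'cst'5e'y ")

['sf4y2cst', 'cst', 'cst']

`findall` collects group 1 from each match (3 total).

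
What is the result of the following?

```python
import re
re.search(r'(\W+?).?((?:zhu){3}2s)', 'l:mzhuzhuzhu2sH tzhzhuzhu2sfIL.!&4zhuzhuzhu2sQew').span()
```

The match spans [1:14] → ':mzhuzhuzhu2s'.

(1, 14)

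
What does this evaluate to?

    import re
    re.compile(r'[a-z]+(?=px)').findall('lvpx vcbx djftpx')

The `(?=…)`/`(?<=…)` assertion just peeks at neighbouring text; it doesn't advance the match position.
Walking the string: at [0:2] → 'lv'; at [10:14] → 'djft'.
With no groups in the pattern, `findall` gives back each whole match — 2 here.

['lv', 'djft']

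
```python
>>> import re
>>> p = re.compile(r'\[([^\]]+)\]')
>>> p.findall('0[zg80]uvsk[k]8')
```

['zg80', 'k']

`findall` collects group 1 from each match (2 total).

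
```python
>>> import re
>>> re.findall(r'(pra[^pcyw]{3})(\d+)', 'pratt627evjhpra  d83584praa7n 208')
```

The pattern matches the literal 'pra', then exactly 3 of any character except [pcyw] (captured); then one or more of a digit (captured).
Matches: at [0:8] match 'pratt627', groups = ('pratt6', '27'); at [12:23] match 'pra  d83584', groups = ('pra  d', '83584').
Multiple groups make `findall` return tuples — one 2-tuple for each match.

[('pratt6', '27'), ('pra  d', '83584')]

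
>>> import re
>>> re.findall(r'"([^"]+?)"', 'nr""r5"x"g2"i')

With a single group, `findall` returns only what that group captured — 2 items.

['r5', 'g2']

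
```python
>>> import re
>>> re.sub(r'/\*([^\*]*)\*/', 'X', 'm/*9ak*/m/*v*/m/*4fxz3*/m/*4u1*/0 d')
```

`sub` substitutes 'X' at each match site.

'mXmXmXmX0 d'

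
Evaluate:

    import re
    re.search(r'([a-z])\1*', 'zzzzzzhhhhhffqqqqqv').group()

'zzzzzz'

`\1` is not a pattern — it's the concrete string captured by group 1, re-applied verbatim.
The match spans [0:6] → 'zzzzzz'.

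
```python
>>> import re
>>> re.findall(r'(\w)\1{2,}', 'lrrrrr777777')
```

A backreference is literal: `\1` must see the identical characters the first group matched.
One capturing group, so `findall` returns just the captured substring from each match — 2 in all.

['r', '7']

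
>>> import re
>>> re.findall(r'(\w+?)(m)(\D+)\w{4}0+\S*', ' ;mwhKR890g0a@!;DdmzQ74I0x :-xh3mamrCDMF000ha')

[('Dd', 'm', 'z'), ('xh3', 'm', 'amrCD')]

This matches one or more of a word character (lazy) (captured); then a literal 'm' (captured); then one or more of a non-digit (captured); then exactly 4 of a word character, then one or more of the literal '0', then zero or more of a non-whitespace character.
Matches: at [16:26] match 'DdmzQ74I0x', groups = ('Dd', 'm', 'z'); at [29:45] match 'xh3mamrCDMF000ha', groups = ('xh3', 'm', 'amrCD').
`findall` packs the 3 group values into a tuple for every match.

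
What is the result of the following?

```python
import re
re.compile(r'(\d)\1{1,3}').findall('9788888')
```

The backreference `\1` re-matches whatever the first group consumed, character for character.
Because there's exactly one group, `findall` drops the full match and keeps group 1 from the one hit.

['8']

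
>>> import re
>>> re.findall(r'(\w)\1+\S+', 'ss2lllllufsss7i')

['s']

A backreference is literal: `\1` must see the identical characters the first group matched.
Walking the string: at [0:15] match 'ss2lllllufsss7i', group 1 = 's'.
One capturing group, so `findall` returns just the captured substring from the one match — 1 in all.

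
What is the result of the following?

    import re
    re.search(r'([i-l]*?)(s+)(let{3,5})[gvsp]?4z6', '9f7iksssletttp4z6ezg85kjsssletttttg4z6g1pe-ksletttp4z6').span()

This matches zero or more of a character in [i-l] (lazy) (captured); then one or more of a literal 's' (captured); then the literal 'le', then 3 to 5 of the literal 't' (captured); then optionally one of [gvsp], then the literal '4z6'.
`search` walks the string left to right and returns the first match it finds.
The match spans [3:17] → 'iksssletttp4z6'.
Captured: group 1 = 'ik', group 2 = 'sss', group 3 = 'lettt'.

(3, 17)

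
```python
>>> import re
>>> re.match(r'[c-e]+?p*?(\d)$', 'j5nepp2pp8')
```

None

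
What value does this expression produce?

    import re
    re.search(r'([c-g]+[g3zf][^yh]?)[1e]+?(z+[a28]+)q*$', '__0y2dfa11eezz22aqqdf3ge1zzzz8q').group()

The pattern matches one or more of a character in [c-g], then one of [g3zf], then optionally any character except [yh] (captured); then one or more of one of [1e] (lazy); then one or more of the literal 'z', then one or more of one of [a28] (captured); then zero or more of a literal 'q'; then anchored at the end.
`search` walks the string left to right and returns the first match it finds.
The match spans [19:31] → 'df3ge1zzzz8q'.
Captured: group 1 = 'df3g', group 2 = 'zzzz8'.

'df3ge1zzzz8q'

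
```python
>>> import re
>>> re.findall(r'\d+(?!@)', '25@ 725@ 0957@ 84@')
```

`(?!…)`/`(?<!…)` only lets a position through if the neighbouring text does NOT match; no characters are consumed.
With no groups in the pattern, `findall` gives back each whole match — 4 here.

['2', '72', '095', '8']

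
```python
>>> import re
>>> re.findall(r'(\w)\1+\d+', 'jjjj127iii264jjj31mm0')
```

The backreference `\1` re-matches whatever the first group consumed, character for character.
`findall` collects group 1 from each match (4 total).

['j', 'i', 'j', 'm']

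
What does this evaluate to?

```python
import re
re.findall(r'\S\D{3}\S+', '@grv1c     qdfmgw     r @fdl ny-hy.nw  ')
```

['@grv1c', 'qdfmgw', 'r @fdl', 'ny-hy.nw']

The pattern matches a non-whitespace character; then exactly 3 of a non-digit, then one or more of a non-whitespace character.
Walking the string: at [0:6] → '@grv1c'; at [11:17] → 'qdfmgw'; at [22:28] → 'r @fdl'; at [29:37] → 'ny-hy.nw'.
No capturing groups, so `findall` returns the 4 full match strings.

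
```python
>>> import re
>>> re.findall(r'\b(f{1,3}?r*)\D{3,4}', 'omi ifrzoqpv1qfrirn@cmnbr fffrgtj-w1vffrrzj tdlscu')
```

['f']

The pattern matches a word boundary (`\b`, zero-width); then 1 to 3 of a literal 'f' (lazy), then zero or more of a literal 'r' (captured); then 3 to 4 of a non-digit.
A non-greedy quantifier consumes as few characters as it can — just enough that the remainder of the pattern still matches from where it stops; whatever follows it matches normally.
Matches: at [26:31] match 'fffrg', group 1 = 'f'.
With a single group, `findall` returns only what that group captured — 1 item.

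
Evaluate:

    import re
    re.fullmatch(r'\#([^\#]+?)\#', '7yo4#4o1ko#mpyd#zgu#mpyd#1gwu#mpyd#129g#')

None

`re.fullmatch` is like wrapping the pattern in `^…$` (in single-line mode).
Here the pattern can't cover the whole string, so the call returns None.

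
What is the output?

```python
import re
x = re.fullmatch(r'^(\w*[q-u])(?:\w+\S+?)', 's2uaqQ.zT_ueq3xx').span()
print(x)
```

(0, 16)

Pattern: anchored at the start of the string; then zero or more of a word character, then a character in [q-u] (captured); then one or more of a word character, then one or more of a non-whitespace character (lazy) (non-capturing group).
`fullmatch` succeeds only if the pattern covers the string from start to end.
The match spans [0:16] → 's2uaqQ.zT_ueq3xx'.
Captured: group 1 = 's2uaq'.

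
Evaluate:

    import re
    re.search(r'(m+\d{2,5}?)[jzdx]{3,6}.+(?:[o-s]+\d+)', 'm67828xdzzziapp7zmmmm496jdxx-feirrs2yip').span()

(0, 36)

This matches one or more of the literal 'm', then 2 to 5 of a digit (lazy) (captured); then 3 to 6 of one of [jzdx], then one or more of any character; then one or more of a character in [o-s], then one or more of a digit (non-capturing group).
The match spans [0:36] → 'm67828xdzzziapp7zmmmm496jdxx-feirrs2'.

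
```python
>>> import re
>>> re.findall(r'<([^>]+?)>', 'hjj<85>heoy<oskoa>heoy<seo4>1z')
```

['85', 'oskoa', 'seo4']

Scanning left to right: at [3:7] match '<85>', group 1 = '85'; at [11:18] match '<oskoa>', group 1 = 'oskoa'; at [22:28] match '<seo4>', group 1 = 'seo4'.
`findall` collects group 1 from each match (3 total).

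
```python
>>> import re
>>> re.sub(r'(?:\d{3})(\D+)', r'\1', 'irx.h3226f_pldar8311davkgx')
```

'irx.h3f_pldar8davkgx'

Each match is replaced using the text its own group 1 captured.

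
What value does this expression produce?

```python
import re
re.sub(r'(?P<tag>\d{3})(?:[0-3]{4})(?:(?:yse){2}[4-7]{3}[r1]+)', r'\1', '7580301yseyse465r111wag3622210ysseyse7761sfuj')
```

'758wag3622210ysseyse7761sfuj'

`\1` in the replacement pulls in group 1's text for each match.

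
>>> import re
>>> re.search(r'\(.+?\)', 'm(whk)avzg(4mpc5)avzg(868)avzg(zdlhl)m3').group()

A non-greedy quantifier consumes as few characters as it can — just enough that the remainder of the pattern still matches from where it stops; whatever follows it matches normally.
The match spans [1:6] → '(whk)'.

'(whk)'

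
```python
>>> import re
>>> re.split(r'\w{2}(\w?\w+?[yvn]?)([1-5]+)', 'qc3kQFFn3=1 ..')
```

The pattern matches exactly 2 of a word character; then optionally a word character, then one or more of a word character (lazy), then optionally one of [yvn] (captured); then one or more of a character in [1-5] (captured).
Matches to split on: at [0:9] → 'qc3kQFFn3'.
Because the pattern has a capturing group, `split` also inserts each captured text between the pieces.

['', '3kQFFn', '3', '=1 ..']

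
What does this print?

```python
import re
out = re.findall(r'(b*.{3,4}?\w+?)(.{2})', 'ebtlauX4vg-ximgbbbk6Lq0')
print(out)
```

[('ebtl', 'au'), ('X4vg', '-x'), ('imgb', 'bb')]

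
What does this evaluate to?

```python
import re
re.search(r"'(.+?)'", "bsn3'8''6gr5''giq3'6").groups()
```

('8',)

Lazy quantifiers expand one character at a time until the remainder of the pattern can match.
`re.search` scans for the first position where the pattern succeeds.
The match spans [4:7] → "'8'".
Captured: group 1 = '8'.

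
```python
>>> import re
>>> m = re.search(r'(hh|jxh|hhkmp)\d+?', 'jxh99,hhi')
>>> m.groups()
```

`re.search` scans for the first position where the pattern succeeds.
The match spans [0:4] → 'jxh9'.
Captured: group 1 = 'jxh'.

('jxh',)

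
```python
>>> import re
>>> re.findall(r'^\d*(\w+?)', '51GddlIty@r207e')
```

The pattern matches anchored at the start of the string; then zero or more of a digit; then one or more of a word character (lazy) (captured).
Because the quantifier is non-greedy, it stops expanding at the earliest point where the rest of the pattern can succeed.
Walking the string: at [0:3] match '51G', group 1 = 'G'.
`findall` collects group 1 from the one match (1 total).

['G']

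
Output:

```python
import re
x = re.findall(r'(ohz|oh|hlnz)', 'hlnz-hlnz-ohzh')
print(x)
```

Alternation tries branches left to right and keeps the first one that lets the overall match succeed at that position.
With a single group, `findall` returns only what that group captured — 3 items.

['hlnz', 'hlnz', 'ohz']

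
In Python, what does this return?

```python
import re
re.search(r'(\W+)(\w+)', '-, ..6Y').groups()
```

The match spans [0:7] → '-, ..6Y'.
Captured: group 1 = '-, ..', group 2 = '6Y'.

('-, ..', '6Y')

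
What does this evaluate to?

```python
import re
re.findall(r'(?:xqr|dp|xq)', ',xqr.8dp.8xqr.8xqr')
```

['xqr', 'dp', 'xqr', 'xqr']

Alternation tries branches left to right and keeps the first one that lets the overall match succeed at that position.
With no groups in the pattern, `findall` gives back each whole match — 4 here.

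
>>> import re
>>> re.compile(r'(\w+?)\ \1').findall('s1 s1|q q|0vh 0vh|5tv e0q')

['s1', 'q', '0vh']

`\1` is not a pattern — it's the concrete string captured by group 1, re-applied verbatim.
Walking the string: at [0:5] match 's1 s1', group 1 = 's1'; at [6:9] match 'q q', group 1 = 'q'; at [10:17] match '0vh 0vh', group 1 = '0vh'.
Because there's exactly one group, `findall` drops the full match and keeps group 1 from each hit.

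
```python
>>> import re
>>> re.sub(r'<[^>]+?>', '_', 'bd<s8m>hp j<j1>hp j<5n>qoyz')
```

Every occurrence is swapped for '_'.

'bd_hp j_hp j_qoyz'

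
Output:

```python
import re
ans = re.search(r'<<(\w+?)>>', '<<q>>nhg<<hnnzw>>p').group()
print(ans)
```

<<q>>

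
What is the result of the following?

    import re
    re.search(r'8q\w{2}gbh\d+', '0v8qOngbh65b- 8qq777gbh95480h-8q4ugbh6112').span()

(2, 11)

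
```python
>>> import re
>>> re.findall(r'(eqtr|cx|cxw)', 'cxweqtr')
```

Alternation tries branches left to right and keeps the first one that lets the overall match succeed at that position.
Matches: at [0:2] match 'cx', group 1 = 'cx'; at [3:7] match 'eqtr', group 1 = 'eqtr'.
Because there's exactly one group, `findall` drops the full match and keeps group 1 from each hit.

['cx', 'eqtr']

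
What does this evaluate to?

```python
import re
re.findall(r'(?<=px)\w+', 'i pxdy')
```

['dy']

The lookaround is zero-width — it requires the adjacent text to match without consuming it, so the asserted text isn't part of the match.
`findall` yields the raw match text (1 of them) because the pattern has no groups.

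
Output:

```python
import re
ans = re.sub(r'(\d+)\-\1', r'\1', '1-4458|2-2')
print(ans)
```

`\1` has to match the exact text group 1 already captured.
`\1` in the replacement pulls in group 1's text for each match.

1-4458|2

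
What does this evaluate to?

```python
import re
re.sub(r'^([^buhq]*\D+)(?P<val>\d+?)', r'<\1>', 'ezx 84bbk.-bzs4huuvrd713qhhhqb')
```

Pattern: anchored at the start of the string; then zero or more of any character except [buhq], then one or more of a non-digit (captured); then one or more of a digit (lazy) (captured as 'val').
`\1` in the replacement pulls in group 1's text for each match.

'<ezx 84bbk.-bzs>huuvrd713qhhhqb'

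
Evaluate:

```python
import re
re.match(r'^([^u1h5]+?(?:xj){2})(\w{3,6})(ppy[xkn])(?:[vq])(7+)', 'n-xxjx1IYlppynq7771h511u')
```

None

This matches anchored at the start of the string; then one or more of any character except [u1h5] (lazy), then the literal 'xj' repeated 2 times (captured); then 3 to 6 of a word character (captured); then the literal 'ppy', then one of [xkn] (captured); then one of [vq] (non-capturing group); then one or more of a literal '7' (captured).
`re.match` only tries the pattern at the start of the string.
Here the string doesn't start with a match, so the call returns None.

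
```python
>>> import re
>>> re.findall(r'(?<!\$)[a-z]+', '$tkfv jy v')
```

Because the assertion is negative and zero-width, positions next to the forbidden text are skipped.
With no groups in the pattern, `findall` gives back each whole match — 3 here.

['kfv', 'jy', 'v']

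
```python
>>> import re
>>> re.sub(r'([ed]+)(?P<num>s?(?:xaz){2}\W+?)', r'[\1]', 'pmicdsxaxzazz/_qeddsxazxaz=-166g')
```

A non-greedy quantifier consumes as few characters as it can — just enough that the remainder of the pattern still matches from where it stops; whatever follows it matches normally.
`\1` in the replacement pulls in group 1's text for each match.

'pmicdsxaxzazz/_q[edd]-166g'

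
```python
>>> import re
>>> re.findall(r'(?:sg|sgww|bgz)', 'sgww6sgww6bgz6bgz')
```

['sg', 'sg', 'bgz', 'bgz']

Branches in `(...|...)` are attempted left-to-right; the first branch that allows the whole pattern to succeed is taken.
With no groups in the pattern, `findall` gives back each whole match — 4 here.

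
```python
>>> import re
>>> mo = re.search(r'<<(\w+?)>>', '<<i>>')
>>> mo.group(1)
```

Unlike `match`, `search` isn't anchored — it looks for the pattern anywhere in the string.
The match spans [0:5] → '<<i>>'.
Captured: group 1 = 'i'.

'i'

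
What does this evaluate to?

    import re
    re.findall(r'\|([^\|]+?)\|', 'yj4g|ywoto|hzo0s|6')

['ywoto']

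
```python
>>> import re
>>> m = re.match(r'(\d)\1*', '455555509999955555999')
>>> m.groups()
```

('4',)

`\1` is not a pattern — it's the concrete string captured by group 1, re-applied verbatim.
`match` is anchored at position 0; if the pattern doesn't fit there, it returns None.
The match spans [0:1] → '4'.
Captured: group 1 = '4'.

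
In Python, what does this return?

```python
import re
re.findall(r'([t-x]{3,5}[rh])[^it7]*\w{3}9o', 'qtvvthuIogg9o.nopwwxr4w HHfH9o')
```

Pattern: 3 to 5 of a character in [t-x], then one of [rh] (captured); then zero or more of any character except [it7], then exactly 3 of a word character, then the literal '9o'.
Scanning left to right: at [1:30] match 'tvvthuIogg9o.nopwwxr4w HHfH9o', group 1 = 'tvvth'.
Because there's exactly one group, `findall` drops the full match and keeps group 1 from the one hit.

['tvvth']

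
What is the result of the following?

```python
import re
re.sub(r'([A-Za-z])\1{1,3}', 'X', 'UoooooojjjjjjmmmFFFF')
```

'UXXXXXX'

`\1` is not a pattern — it's the concrete string captured by group 1, re-applied verbatim.
Each match is replaced by 'X'.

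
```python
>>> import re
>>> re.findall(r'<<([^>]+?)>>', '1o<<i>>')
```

['i']

With a single group, `findall` returns only what that group captured — 1 item.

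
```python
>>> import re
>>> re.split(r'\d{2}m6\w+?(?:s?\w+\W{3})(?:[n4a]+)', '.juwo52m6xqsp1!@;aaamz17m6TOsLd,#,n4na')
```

['.juwo', 'mz', '']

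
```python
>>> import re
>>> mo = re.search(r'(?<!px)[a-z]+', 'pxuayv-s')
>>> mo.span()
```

`(?!…)`/`(?<!…)` only lets a position through if the neighbouring text does NOT match; no characters are consumed.
The match spans [0:6] → 'pxuayv'.

(0, 6)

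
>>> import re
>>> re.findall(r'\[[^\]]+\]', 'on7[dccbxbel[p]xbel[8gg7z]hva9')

['[dccbxbel[p]', '[8gg7z]']

Matches: at [3:15] → '[dccbxbel[p]'; at [19:26] → '[8gg7z]'.
No capturing groups, so `findall` returns the 2 full match strings.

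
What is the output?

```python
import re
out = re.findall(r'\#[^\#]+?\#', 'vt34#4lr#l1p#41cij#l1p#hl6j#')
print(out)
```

Matches: at [4:9] → '#4lr#'; at [12:19] → '#41cij#'; at [22:28] → '#hl6j#'.
No capturing groups, so `findall` returns the 3 full match strings.

['#4lr#', '#41cij#', '#hl6j#']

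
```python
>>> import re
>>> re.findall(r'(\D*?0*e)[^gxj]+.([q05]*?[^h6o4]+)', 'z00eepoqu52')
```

[('z00e', '2')]

The pattern matches zero or more of a non-digit (lazy), then zero or more of a literal '0', then the literal 'e' (captured); then one or more of any character except [gxj], then any character; then zero or more of one of [q05] (lazy), then one or more of any character except [h6o4] (captured).
Scanning left to right: at [0:11] match 'z00eepoqu52', groups = ('z00e', '2').
With 2 capturing groups, `findall` returns a 2-tuple per match.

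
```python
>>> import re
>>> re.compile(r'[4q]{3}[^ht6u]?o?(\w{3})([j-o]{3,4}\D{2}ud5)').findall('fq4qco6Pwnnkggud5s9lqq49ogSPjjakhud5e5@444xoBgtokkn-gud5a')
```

This matches exactly 3 of one of [4q], then optionally any character except [ht6u], then optionally the literal 'o'; then exactly 3 of a word character (captured); then 3 to 4 of a character in [j-o], then exactly 2 of a non-digit, then the literal 'ud5' (captured).
Walking the string: at [1:17] match 'q4qco6Pwnnkggud5', groups = ('6Pw', 'nnkggud5'); at [39:56] match '444xoBgtokkn-gud5', groups = ('Bgt', 'okkn-gud5').
`findall` packs the 2 group values into a tuple for every match.

[('6Pw', 'nnkggud5'), ('Bgt', 'okkn-gud5')]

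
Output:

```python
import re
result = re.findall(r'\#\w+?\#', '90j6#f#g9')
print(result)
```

['#f#']

Since nothing is captured, `findall` lists the 1 matched substring directly.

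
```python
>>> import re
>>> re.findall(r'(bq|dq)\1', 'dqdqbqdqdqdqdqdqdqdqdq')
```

['dq', 'dq', 'dq', 'dq', 'dq']

After group 1 captures some text, `\1` only succeeds where that same text appears again.
Walking the string: at [0:4] match 'dqdq', group 1 = 'dq'; at [6:10] match 'dqdq', group 1 = 'dq'; at [10:14] match 'dqdq', group 1 = 'dq'; at [14:18] match 'dqdq', group 1 = 'dq'; at [18:22] match 'dqdq', group 1 = 'dq'.
`findall` collects group 1 from each match (5 total).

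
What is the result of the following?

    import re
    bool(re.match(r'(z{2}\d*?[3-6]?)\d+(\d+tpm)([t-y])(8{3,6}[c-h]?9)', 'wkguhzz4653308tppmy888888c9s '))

False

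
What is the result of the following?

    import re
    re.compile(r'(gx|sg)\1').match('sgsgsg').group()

With `match`, the pattern is implicitly anchored at the beginning.
The match spans [0:4] → 'sgsg'.

'sgsg'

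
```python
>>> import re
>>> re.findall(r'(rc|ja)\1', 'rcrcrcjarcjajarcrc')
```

A backreference is literal: `\1` must see the identical characters the first group matched.
One capturing group, so `findall` returns just the captured substring from each match — 3 in all.

['rc', 'ja', 'rc']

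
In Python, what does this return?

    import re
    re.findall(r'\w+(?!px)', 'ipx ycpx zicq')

The negative lookaround is zero-width — it rules out positions where the adjacent text would match, without consuming anything.
Scanning left to right: at [0:3] → 'ipx'; at [4:8] → 'ycpx'; at [9:13] → 'zicq'.
`findall` yields the raw match text (3 of them) because the pattern has no groups.

['ipx', 'ycpx', 'zicq']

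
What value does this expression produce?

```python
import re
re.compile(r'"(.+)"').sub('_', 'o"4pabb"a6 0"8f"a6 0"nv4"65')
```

Every occurrence is swapped for '_'.

'o_65'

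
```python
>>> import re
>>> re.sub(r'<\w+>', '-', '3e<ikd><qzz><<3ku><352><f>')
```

Every occurrence is swapped for '-'.

'3e--<---'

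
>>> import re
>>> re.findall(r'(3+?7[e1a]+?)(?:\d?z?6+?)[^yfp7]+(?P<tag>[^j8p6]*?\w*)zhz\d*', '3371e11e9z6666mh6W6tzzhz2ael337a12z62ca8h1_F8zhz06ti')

[('3371e11e', '7a12z62ca8h1_F8')]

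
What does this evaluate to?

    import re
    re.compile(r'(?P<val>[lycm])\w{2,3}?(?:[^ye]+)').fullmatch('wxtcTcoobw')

None

`re.fullmatch` requires the pattern to consume the entire string.
Here the string isn't matched end-to-end, so the call returns None.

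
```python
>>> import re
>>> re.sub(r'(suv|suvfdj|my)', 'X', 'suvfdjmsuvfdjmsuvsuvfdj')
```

The regex engine tests alternatives in the order written; an earlier branch that matches wins even if a later one would match more.
Matches: at [0:3] → 'suv'; at [7:10] → 'suv'; at [14:17] → 'suv'; at [17:20] → 'suv'.
`sub` substitutes 'X' at each match site.

'XfdjmXfdjmXXfdj'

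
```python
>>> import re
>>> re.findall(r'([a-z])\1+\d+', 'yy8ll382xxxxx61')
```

['y', 'l', 'x']

A backreference is literal: `\1` must see the identical characters the first group matched.
One capturing group, so `findall` returns just the captured substring from each match — 3 in all.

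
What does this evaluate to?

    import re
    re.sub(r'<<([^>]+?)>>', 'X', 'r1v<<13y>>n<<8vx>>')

'r1vXnX'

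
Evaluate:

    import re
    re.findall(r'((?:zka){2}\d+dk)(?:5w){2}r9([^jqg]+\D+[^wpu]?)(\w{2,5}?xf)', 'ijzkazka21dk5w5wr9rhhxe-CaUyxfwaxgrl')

[('zkazka21dk', 'rhhxe-Ca', 'Uyxf')]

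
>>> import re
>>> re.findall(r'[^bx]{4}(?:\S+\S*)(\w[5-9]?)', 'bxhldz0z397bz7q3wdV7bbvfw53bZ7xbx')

['x']

With a single group, `findall` returns only what that group captured — 1 item.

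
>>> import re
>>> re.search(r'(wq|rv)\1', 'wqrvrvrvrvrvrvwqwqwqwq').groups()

('rv',)

After group 1 captures some text, `\1` only succeeds where that same text appears again.
Unlike `match`, `search` isn't anchored — it looks for the pattern anywhere in the string.
The match spans [2:6] → 'rvrv'.
Captured: group 1 = 'rv'.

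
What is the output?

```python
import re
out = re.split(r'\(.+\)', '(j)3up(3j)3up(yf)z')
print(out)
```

Matches to split on: at [0:17] → '(j)3up(3j)3up(yf)'.
Each match becomes a cut point; 2 segments remain.

['', 'z']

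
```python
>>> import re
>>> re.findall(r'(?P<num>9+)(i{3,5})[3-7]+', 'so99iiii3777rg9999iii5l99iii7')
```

The pattern matches one or more of a literal '9' (captured as 'num'); then 3 to 5 of a literal 'i' (captured); then one or more of a character in [3-7].
Multiple groups make `findall` return tuples — one 2-tuple for each match.

[('99', 'iiii'), ('9999', 'iii'), ('99', 'iii')]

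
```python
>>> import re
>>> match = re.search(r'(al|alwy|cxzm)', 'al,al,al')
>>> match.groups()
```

('al',)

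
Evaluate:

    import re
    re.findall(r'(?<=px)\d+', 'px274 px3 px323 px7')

['274', '3', '323', '7']

Lookahead/lookbehind check context without consuming it, so the matched span excludes the asserted characters.
`findall` yields the raw match text (4 of them) because the pattern has no groups.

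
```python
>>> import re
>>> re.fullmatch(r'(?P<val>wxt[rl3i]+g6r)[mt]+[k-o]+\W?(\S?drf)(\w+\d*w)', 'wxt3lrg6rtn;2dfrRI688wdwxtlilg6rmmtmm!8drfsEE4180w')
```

None

This matches the literal 'wxt', then one or more of one of [rl3i], then the literal 'g6r' (captured as 'val'); then one or more of one of [mt], then one or more of a character in [k-o], then optionally a non-word character; then optionally a non-whitespace character, then the literal 'drf' (captured); then one or more of a word character, then zero or more of a digit, then a literal 'w' (captured).
For `fullmatch`, every character of the input must be accounted for by the pattern.
Here the pattern can't cover the whole string, so the call returns None.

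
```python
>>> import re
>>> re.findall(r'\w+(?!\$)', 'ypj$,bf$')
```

The negative lookaround is zero-width — it rules out positions where the adjacent text would match, without consuming anything.
Scanning left to right: at [0:2] → 'yp'; at [5:6] → 'b'.
Since nothing is captured, `findall` lists the 2 matched substrings directly.

['yp', 'b']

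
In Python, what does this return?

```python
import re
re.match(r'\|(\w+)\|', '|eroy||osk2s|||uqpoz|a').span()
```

(0, 6)

`re.match` won't scan ahead — the pattern has to work from the very first character.
The match spans [0:6] → '|eroy|'.
Captured: group 1 = 'eroy'.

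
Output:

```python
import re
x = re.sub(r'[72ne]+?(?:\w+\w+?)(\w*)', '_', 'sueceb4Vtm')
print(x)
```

Pattern: one or more of one of [72ne] (lazy); then one or more of a word character, then one or more of a word character (lazy) (non-capturing group); then zero or more of a word character (captured).
Matches: at [2:10] → 'eceb4Vtm'.
Each match is replaced by '_'.

su_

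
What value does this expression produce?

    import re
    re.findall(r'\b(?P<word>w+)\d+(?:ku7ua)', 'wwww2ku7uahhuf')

['wwww']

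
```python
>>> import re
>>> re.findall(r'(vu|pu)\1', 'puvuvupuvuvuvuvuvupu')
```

['vu', 'vu', 'vu']

`\1` is not a pattern — it's the concrete string captured by group 1, re-applied verbatim.
Scanning left to right: at [2:6] match 'vuvu', group 1 = 'vu'; at [8:12] match 'vuvu', group 1 = 'vu'; at [12:16] match 'vuvu', group 1 = 'vu'.
With a single group, `findall` returns only what that group captured — 3 items.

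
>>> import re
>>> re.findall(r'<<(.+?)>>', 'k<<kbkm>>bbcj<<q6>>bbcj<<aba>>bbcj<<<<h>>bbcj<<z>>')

One capturing group, so `findall` returns just the captured substring from each match — 5 in all.

['kbkm', 'q6', 'aba', '<<h', 'z']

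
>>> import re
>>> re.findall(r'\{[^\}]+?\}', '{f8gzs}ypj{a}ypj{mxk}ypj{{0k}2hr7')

['{f8gzs}', '{a}', '{mxk}', '{{0k}']

Since nothing is captured, `findall` lists the 4 matched substrings directly.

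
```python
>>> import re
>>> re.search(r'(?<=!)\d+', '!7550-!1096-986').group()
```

'7550'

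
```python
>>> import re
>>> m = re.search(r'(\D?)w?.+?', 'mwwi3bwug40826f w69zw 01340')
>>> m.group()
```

'mww'

Pattern: optionally a non-digit (captured); then optionally a literal 'w', then one or more of any character (lazy).
Lazy quantifiers expand one character at a time until the remainder of the pattern can match.
Unlike `match`, `search` isn't anchored — it looks for the pattern anywhere in the string.
The match spans [0:3] → 'mww'.
Captured: group 1 = 'm'.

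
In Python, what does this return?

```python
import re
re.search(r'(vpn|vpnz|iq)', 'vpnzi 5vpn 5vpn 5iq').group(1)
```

`|` is ordered: at each position the engine commits to the first alternative that works.
`re.search` scans for the first position where the pattern succeeds.
The match spans [0:3] → 'vpn'.
Captured: group 1 = 'vpn'.

'vpn'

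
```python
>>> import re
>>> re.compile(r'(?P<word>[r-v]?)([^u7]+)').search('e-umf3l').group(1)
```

''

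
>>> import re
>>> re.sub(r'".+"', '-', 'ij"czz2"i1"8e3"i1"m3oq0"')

'ij-'

`sub` substitutes '-' at each match site.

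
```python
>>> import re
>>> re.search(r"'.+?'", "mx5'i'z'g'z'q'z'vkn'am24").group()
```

"'i'"

A `+?`/`*?`/`{m,n}?` starts at its minimum and grows only as far as needed for what follows to match.
The match spans [3:6] → "'i'".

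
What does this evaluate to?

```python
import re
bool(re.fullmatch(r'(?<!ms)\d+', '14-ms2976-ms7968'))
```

False

The negative lookaround is zero-width — it rules out positions where the adjacent text would match, without consuming anything.
`fullmatch` succeeds only if the pattern covers the string from start to end.
Here the pattern can't cover the whole string, so the call returns None, and `bool(None)` is False.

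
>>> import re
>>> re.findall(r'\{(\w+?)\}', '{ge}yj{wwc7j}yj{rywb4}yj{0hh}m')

['ge', 'wwc7j', 'rywb4', '0hh']

One capturing group, so `findall` returns just the captured substring from each match — 4 in all.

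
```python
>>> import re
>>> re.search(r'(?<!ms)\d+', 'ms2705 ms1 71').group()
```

Because the assertion is negative and zero-width, positions next to the forbidden text are skipped.
The match spans [3:6] → '705'.

'705'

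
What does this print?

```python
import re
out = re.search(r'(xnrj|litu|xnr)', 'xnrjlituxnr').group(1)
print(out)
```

xnrj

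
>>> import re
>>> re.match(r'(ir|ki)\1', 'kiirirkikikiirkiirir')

None

A backreference is literal: `\1` must see the identical characters the first group matched.
`re.match` only tries the pattern at the start of the string.
Here position 0 doesn't satisfy it, so the call returns None.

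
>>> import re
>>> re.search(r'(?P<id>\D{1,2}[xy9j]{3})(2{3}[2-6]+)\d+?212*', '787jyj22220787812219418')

None

The pattern matches 1 to 2 of a non-digit, then exactly 3 of one of [xy9j] (captured as 'id'); then exactly 3 of the literal '2', then one or more of a character in [2-6] (captured); then one or more of a digit (lazy), then the literal '21', then zero or more of the literal '2'.
`re.search` scans for the first position where the pattern succeeds.
Here no position works, so the call returns None.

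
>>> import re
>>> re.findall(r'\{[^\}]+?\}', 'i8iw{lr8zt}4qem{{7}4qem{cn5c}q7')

['{lr8zt}', '{{7}', '{cn5c}']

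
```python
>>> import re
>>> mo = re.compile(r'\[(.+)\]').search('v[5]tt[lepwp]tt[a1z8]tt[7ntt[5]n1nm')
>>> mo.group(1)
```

`re.search` tries every starting position until one works.
The match spans [1:31] → '[5]tt[lepwp]tt[a1z8]tt[7ntt[5]'.
Captured: group 1 = '5]tt[lepwp]tt[a1z8]tt[7ntt[5'.

'5]tt[lepwp]tt[a1z8]tt[7ntt[5'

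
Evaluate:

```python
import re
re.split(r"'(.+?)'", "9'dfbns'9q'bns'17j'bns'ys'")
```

['9', 'dfbns', '9q', 'bns', '17j', 'bns', "ys'"]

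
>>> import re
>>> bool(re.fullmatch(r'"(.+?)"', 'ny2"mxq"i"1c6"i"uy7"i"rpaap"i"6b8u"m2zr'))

`re.fullmatch` requires the pattern to consume the entire string.
Here the pattern can't cover the whole string, so the call returns None, and `bool(None)` is False.

False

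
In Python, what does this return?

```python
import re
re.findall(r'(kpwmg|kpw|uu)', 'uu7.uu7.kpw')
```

['uu', 'uu', 'kpw']

Scanning left to right: at [0:2] match 'uu', group 1 = 'uu'; at [4:6] match 'uu', group 1 = 'uu'; at [8:11] match 'kpw', group 1 = 'kpw'.
One capturing group, so `findall` returns just the captured substring from each match — 3 in all.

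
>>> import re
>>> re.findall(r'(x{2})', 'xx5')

Pattern: exactly 2 of a literal 'x' (captured).
Walking the string: at [0:2] match 'xx', group 1 = 'xx'.
`findall` collects group 1 from the one match (1 total).

['xx']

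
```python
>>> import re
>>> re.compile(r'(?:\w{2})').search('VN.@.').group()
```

'VN'

Pattern: exactly 2 of a word character (non-capturing group).
The match spans [0:2] → 'VN'.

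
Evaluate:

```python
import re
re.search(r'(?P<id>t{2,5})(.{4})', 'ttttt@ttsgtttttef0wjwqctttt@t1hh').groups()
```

('ttttt', '@tts')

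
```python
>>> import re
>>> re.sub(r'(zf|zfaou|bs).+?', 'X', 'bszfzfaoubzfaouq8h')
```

'XfXoubXouq8h'

`|` is ordered: at each position the engine commits to the first alternative that works.
Every occurrence is swapped for 'X'.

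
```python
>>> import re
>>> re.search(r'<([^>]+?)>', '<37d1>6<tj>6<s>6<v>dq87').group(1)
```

The match spans [0:6] → '<37d1>'.
Captured: group 1 = '37d1'.

'37d1'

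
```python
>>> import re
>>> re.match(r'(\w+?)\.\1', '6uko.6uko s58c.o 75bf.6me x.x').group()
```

'6uko.6uko'

`re.match` won't scan ahead — the pattern has to work from the very first character.
The match spans [0:9] → '6uko.6uko'.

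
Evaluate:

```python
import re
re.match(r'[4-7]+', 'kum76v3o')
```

None

Pattern: one or more of a character in [4-7].
`match` is anchored at position 0; if the pattern doesn't fit there, it returns None.
Here position 0 doesn't satisfy it, so the call returns None.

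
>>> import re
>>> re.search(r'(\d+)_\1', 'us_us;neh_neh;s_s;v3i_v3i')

None

The backreference `\1` re-matches whatever the first group consumed, character for character.
Unlike `match`, `search` isn't anchored — it looks for the pattern anywhere in the string.
Here nothing in the string fits, so the call returns None.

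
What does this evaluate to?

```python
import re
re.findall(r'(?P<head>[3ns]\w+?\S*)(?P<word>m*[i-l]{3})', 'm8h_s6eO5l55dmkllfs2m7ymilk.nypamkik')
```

[('s6eO5l55dmkllfs2m7ymilk.nypam', 'kik')]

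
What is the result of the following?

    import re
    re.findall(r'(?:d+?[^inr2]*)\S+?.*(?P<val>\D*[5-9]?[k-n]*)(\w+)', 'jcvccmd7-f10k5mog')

The pattern matches one or more of a literal 'd' (lazy), then zero or more of any character except [inr2] (non-capturing group); then one or more of a non-whitespace character (lazy); then zero or more of any character; then zero or more of a non-digit, then optionally a character in [5-9], then zero or more of a character in [k-n] (captured as 'val'); then one or more of a word character (captured).
Walking the string: at [6:17] match 'd7-f10k5mog', groups = ('', 'g').
`findall` packs the 2 group values into a tuple for every match.

[('', 'g')]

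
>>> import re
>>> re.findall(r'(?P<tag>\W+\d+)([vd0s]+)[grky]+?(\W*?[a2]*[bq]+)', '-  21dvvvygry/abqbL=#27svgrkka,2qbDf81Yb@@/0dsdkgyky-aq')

[('-  21', 'dvvv', '/abqb'), ('@@/0', 'dsd', '-aq')]

`findall` packs the 3 group values into a tuple for every match.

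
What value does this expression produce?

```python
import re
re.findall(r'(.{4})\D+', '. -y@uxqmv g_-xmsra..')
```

['. -y']

Pattern: exactly 4 of any character (captured); then one or more of a non-digit.
Walking the string: at [0:21] match '. -y@uxqmv g_-xmsra..', group 1 = '. -y'.
`findall` collects group 1 from the one match (1 total).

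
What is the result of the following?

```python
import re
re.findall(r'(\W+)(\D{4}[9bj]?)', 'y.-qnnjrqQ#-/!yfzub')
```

[('.-', 'qnnj'), ('#-/!', 'yfzub')]

2 groups means each result is a tuple of 2 captured strings — 2 here.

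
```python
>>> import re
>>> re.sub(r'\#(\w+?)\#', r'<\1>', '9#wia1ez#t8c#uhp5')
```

'9<wia1ez>t8c#uhp5'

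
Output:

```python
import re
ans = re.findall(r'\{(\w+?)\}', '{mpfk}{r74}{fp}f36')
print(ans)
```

With a single group, `findall` returns only what that group captured — 3 items.

['mpfk', 'r74', 'fp']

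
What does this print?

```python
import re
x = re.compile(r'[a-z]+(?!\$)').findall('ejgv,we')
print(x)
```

['ejgv', 'we']

Because the assertion is negative and zero-width, positions next to the forbidden text are skipped.
With no groups in the pattern, `findall` gives back each whole match — 2 here.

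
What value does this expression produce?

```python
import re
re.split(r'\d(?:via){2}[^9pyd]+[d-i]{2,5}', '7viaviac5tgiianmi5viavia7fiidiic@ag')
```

The string is cut at each match, leaving 2 pieces.

['', 'c@ag']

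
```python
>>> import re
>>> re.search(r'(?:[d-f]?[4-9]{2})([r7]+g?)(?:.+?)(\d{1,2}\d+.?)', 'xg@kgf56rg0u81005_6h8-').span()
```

(5, 18)

Pattern: optionally a character in [d-f], then exactly 2 of a character in [4-9] (non-capturing group); then one or more of one of [r7], then optionally a literal 'g' (captured); then one or more of any character (lazy) (non-capturing group); then 1 to 2 of a digit, then one or more of a digit, then optionally any character (captured).
`search` walks the string left to right and returns the first match it finds.
The match spans [5:18] → 'f56rg0u81005_'.
Captured: group 1 = 'rg', group 2 = '81005_'.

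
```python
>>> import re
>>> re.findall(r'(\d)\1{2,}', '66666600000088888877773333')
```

['6', '0', '8', '7', '3']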